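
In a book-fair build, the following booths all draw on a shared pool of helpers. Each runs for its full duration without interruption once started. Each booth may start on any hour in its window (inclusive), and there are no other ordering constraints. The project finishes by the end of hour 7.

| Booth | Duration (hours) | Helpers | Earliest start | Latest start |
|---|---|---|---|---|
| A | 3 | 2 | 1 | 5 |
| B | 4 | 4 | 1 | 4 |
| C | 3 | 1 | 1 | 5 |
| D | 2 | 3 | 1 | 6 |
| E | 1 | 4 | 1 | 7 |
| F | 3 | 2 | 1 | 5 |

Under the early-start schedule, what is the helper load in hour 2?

At early start, hour 2 has: A, B, C, D, F.
Demand: 2 + 4 + 1 + 3 + 2 = 12.

12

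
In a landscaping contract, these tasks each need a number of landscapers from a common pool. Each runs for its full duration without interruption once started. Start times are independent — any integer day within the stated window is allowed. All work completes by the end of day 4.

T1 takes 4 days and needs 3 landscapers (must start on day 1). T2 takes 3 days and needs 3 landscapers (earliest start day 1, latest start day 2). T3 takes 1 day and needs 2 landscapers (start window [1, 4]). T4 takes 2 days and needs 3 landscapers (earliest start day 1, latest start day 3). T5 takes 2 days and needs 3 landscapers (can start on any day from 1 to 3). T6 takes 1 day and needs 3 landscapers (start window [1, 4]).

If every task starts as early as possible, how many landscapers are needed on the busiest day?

Early-start schedule: T1@1, T2@1, T3@1, T4@1, T5@1, T6@1.
Load per day: day 1: 17, day 2: 12, day 3: 6, day 4: 3.
Peak is 17.

17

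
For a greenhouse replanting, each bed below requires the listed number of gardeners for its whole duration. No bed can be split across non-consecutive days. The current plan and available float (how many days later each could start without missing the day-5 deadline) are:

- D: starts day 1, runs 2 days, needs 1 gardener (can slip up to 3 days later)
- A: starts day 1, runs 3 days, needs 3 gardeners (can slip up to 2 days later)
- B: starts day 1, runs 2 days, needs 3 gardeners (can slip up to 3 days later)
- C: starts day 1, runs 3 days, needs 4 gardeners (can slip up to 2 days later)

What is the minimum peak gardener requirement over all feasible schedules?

7

Early-start (D@1, A@1, B@1, C@1) gives peak 11: d1:11  d2:11  d3:7  d4:0  d5:0.
Shift C→3.
Schedule D@1, A@1, B@1, C@3: d1:7  d2:7  d3:7  d4:4  d5:4 — peak 7.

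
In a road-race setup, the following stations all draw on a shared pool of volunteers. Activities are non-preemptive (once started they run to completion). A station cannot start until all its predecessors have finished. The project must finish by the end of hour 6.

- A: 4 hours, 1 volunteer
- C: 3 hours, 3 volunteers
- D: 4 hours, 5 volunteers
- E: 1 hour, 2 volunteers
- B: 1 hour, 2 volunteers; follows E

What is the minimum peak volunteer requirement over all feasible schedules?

Early-start (A@1, C@1, D@1, E@1, B@2) gives peak 11: h1:11  h2:11  h3:9  h4:6  h5:0  h6:0.
Shift E→4, B→5.
Schedule A@1, C@1, D@1, E@4, B@5: h1:9  h2:9  h3:9  h4:8  h5:2  h6:0 — peak 9.

9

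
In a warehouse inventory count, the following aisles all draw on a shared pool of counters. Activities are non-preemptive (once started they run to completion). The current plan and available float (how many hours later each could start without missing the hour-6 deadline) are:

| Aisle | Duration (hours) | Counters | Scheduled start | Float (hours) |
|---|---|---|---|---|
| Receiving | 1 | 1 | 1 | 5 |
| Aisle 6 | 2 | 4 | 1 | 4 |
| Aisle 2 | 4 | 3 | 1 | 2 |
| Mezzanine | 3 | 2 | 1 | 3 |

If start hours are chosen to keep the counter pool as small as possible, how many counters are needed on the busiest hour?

Early-start (Receiving@1, Aisle 6@1, Aisle 2@1, Mezzanine@1) gives peak 10: h1:10  h2:9  h3:5  h4:3  h5:0  h6:0.
Shift Aisle 2→3, Mezzanine→3.
Schedule Receiving@1, Aisle 6@1, Aisle 2@3, Mezzanine@3: h1:5  h2:4  h3:5  h4:5  h5:5  h6:3 — peak 5.
Total counter-hours = 27 over 6 hours ⇒ peak ≥ ⌈27/6⌉ = 5, so 5 is optimal.

5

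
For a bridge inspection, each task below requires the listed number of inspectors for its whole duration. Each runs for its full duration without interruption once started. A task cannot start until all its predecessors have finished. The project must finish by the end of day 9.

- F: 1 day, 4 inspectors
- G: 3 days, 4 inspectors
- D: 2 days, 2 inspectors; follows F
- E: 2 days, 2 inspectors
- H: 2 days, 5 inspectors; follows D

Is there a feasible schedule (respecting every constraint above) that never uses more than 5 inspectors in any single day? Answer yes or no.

Schedule F@1, G@2, D@5, E@5, H@7: d1:4  d2:4  d3:4  d4:4  d5:4  d6:4  d7:5  d8:5  d9:0 — peak 5 ≤ 5.

yes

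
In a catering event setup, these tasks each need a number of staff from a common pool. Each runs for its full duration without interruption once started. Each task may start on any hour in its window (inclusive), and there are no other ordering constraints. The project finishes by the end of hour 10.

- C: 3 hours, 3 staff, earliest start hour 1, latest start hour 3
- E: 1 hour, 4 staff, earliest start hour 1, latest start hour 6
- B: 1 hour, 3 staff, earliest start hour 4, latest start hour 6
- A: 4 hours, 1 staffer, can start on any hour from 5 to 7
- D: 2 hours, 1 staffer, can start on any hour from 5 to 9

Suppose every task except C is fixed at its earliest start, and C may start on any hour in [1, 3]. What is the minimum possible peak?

C@1: h1:7  h2:3  h3:3  h4:3  h5:2  h6:2  h7:1  h8:1  h9:0  h10:0 → peak 7
C@2: h1:4  h2:3  h3:3  h4:6  h5:2  h6:2  h7:1  h8:1  h9:0  h10:0 → peak 6
C@3: h1:4  h2:0  h3:3  h4:6  h5:5  h6:2  h7:1  h8:1  h9:0  h10:0 → peak 6
Best is C@2, peak 6.

6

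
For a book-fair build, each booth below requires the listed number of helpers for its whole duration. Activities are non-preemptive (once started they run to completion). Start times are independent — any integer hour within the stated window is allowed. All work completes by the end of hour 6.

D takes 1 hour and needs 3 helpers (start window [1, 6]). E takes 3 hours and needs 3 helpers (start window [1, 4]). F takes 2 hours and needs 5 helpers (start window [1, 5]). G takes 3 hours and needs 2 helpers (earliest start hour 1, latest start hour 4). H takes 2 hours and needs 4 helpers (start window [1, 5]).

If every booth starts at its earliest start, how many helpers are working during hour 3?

5

At early start, hour 3 has: E, G.
Demand: 3 + 2 = 5.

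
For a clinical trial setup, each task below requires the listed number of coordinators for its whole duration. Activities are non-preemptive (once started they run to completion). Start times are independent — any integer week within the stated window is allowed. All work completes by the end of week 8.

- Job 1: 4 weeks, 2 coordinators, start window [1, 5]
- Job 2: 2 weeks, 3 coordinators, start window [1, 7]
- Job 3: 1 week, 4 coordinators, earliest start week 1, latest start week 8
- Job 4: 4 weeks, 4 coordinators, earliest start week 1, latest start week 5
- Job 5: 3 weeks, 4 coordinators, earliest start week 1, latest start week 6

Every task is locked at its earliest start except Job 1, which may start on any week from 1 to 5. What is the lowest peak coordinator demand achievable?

Job 1@1: w1:17  w2:13  w3:10  w4:6  w5:0  w6:0  w7:0  w8:0 → peak 17
Job 1@2: w1:15  w2:13  w3:10  w4:6  w5:2  w6:0  w7:0  w8:0 → peak 15
Job 1@3: w1:15  w2:11  w3:10  w4:6  w5:2  w6:2  w7:0  w8:0 → peak 15
Job 1@4: w1:15  w2:11  w3:8  w4:6  w5:2  w6:2  w7:2  w8:0 → peak 15
Job 1@5: w1:15  w2:11  w3:8  w4:4  w5:2  w6:2  w7:2  w8:2 → peak 15
Best is Job 1@2, peak 15.

15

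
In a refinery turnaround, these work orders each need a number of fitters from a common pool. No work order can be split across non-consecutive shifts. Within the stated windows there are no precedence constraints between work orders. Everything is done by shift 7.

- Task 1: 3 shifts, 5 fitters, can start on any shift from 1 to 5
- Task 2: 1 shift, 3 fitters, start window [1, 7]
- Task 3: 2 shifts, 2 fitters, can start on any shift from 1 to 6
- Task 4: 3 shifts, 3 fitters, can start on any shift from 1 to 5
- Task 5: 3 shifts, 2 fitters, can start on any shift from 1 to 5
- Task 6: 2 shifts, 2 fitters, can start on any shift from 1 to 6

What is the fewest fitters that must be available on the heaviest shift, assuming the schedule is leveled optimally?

Early-start (Task 1@1, Task 2@1, Task 3@1, Task 4@1, Task 5@1, Task 6@1) gives peak 17: s1:17  s2:14  s3:10  s4:0  s5:0  s6:0  s7:0.
Shift Task 2→4, Task 4→4, Task 5→5, Task 6→5.
Schedule Task 1@1, Task 2@4, Task 3@1, Task 4@4, Task 5@5, Task 6@5: s1:7  s2:7  s3:5  s4:6  s5:7  s6:7  s7:2 — peak 7.

7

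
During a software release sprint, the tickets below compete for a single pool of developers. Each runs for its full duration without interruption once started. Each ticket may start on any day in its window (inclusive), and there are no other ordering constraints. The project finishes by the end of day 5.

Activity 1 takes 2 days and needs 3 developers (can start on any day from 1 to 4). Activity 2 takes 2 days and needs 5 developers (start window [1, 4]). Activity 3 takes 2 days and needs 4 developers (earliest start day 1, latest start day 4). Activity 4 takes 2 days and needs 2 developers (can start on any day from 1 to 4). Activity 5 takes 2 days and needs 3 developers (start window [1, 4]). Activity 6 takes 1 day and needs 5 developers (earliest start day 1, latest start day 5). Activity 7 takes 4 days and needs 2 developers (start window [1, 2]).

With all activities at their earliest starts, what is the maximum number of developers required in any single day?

Early-start schedule: Activity 1@1, Activity 2@1, Activity 3@1, Activity 4@1, Activity 5@1, Activity 6@1, Activity 7@1.
Load per day: day 1: 24, day 2: 19, day 3: 2, day 4: 2, day 5: 0.
Peak is 24.

24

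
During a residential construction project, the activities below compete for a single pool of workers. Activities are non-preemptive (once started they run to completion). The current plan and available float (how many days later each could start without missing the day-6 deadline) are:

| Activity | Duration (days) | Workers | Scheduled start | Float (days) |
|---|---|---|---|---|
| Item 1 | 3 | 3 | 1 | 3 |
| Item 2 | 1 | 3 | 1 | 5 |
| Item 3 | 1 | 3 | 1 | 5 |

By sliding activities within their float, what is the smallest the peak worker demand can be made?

3

Early-start (Item 1@1, Item 2@1, Item 3@1) gives peak 9: d1:9  d2:3  d3:3  d4:0  d5:0  d6:0.
Shift Item 2→4, Item 3→5.
Schedule Item 1@1, Item 2@4, Item 3@5: d1:3  d2:3  d3:3  d4:3  d5:3  d6:0 — peak 3.
Total worker-days = 15 over 6 days ⇒ peak ≥ ⌈15/6⌉ = 3, so 3 is optimal.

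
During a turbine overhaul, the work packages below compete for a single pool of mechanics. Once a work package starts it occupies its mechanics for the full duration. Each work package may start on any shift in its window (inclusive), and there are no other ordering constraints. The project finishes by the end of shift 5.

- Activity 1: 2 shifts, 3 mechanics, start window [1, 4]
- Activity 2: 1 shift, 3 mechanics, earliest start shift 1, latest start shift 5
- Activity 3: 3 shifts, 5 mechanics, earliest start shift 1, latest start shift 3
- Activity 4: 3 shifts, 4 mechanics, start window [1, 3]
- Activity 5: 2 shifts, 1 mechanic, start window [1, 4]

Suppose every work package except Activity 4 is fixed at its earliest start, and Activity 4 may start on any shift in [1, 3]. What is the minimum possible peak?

Activity 4@1: s1:16  s2:13  s3:9  s4:0  s5:0 → peak 16
Activity 4@2: s1:12  s2:13  s3:9  s4:4  s5:0 → peak 13
Activity 4@3: s1:12  s2:9  s3:9  s4:4  s5:4 → peak 12
Best is Activity 4@3, peak 12.

12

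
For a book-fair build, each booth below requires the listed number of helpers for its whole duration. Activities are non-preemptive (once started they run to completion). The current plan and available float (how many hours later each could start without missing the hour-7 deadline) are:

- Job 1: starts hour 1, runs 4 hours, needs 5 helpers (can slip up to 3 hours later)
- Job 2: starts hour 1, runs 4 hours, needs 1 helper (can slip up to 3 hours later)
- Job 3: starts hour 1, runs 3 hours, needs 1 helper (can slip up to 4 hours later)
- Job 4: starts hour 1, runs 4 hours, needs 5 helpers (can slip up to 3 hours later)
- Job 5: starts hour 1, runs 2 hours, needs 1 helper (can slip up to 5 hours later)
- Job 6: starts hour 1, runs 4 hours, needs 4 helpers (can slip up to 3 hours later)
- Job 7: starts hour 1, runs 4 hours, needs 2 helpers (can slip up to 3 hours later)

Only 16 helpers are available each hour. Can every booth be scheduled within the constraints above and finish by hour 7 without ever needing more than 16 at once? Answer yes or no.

The minimum achievable peak is 17; 16 < 17, so no feasible schedule stays within the cap.

no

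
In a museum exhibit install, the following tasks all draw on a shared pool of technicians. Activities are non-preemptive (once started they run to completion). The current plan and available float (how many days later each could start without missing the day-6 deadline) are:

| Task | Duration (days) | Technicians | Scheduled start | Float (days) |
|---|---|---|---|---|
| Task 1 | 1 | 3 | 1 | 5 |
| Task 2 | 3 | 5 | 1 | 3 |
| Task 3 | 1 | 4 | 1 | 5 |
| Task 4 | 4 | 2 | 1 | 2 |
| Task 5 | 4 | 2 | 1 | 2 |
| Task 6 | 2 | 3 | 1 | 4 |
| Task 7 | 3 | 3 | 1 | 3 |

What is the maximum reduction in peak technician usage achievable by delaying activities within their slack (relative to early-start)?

Early-start peak: d1:22  d2:15  d3:12  d4:4  d5:0  d6:0 ⇒ 22.
Leveled (Task 1@1, Task 2@1, Task 3@2, Task 4@3, Task 5@3, Task 6@4, Task 7@4): d1:8  d2:9  d3:9  d4:10  d5:10  d6:7 ⇒ 10.
Reduction 22 − 10 = 12.

12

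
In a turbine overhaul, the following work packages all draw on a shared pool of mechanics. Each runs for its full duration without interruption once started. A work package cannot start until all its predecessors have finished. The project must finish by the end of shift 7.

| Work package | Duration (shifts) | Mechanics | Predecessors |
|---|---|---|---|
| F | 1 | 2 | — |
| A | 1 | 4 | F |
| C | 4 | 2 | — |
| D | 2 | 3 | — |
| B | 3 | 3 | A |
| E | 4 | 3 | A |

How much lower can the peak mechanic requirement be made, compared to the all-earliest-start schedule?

Early-start peak: s1:7  s2:9  s3:8  s4:8  s5:6  s6:3  s7:0 ⇒ 9.
Leveled (F@1, A@3, C@1, D@1, B@5, E@4): s1:7  s2:5  s3:6  s4:5  s5:6  s6:6  s7:6 ⇒ 7.
Reduction 9 − 7 = 2.

2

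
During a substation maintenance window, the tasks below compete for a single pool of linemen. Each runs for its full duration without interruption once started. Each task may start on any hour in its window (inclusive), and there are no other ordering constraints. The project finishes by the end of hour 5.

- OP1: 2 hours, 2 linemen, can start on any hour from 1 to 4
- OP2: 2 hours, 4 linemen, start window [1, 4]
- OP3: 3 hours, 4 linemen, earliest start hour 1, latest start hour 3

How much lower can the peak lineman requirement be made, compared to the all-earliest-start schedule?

4

Early-start peak: h1:10  h2:10  h3:4  h4:0  h5:0 ⇒ 10.
Leveled (OP1@1, OP2@1, OP3@3): h1:6  h2:6  h3:4  h4:4  h5:4 ⇒ 6.
Reduction 10 − 6 = 4.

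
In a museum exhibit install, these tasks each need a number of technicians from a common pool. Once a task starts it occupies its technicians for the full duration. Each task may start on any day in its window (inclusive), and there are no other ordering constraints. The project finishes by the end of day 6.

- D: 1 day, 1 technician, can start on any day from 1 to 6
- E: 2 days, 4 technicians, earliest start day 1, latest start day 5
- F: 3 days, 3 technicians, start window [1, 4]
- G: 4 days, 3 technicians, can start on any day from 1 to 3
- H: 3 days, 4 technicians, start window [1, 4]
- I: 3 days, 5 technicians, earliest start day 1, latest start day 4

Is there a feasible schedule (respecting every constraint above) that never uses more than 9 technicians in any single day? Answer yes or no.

Total technician-days = 57; over 6 days the average is 57/6 > 9, so some day must exceed 9.

no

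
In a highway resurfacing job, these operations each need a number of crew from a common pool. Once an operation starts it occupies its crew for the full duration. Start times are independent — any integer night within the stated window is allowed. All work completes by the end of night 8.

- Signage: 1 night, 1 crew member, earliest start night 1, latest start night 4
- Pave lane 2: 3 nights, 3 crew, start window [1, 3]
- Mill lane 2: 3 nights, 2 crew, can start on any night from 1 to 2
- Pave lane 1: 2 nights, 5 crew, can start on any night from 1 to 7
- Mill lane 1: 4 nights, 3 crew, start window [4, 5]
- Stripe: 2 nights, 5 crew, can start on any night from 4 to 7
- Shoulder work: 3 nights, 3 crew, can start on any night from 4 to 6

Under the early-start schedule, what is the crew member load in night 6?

6

At early start, night 6 has: Mill lane 1, Shoulder work.
Demand: 3 + 3 = 6.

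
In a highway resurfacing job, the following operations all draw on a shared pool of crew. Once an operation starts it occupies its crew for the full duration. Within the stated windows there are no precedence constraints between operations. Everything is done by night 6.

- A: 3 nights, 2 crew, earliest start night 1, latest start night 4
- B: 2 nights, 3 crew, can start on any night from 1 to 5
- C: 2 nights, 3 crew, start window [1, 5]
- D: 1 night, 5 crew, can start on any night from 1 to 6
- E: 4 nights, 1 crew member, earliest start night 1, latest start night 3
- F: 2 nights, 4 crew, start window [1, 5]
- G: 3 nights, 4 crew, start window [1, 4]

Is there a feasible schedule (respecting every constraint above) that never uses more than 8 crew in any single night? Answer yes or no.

no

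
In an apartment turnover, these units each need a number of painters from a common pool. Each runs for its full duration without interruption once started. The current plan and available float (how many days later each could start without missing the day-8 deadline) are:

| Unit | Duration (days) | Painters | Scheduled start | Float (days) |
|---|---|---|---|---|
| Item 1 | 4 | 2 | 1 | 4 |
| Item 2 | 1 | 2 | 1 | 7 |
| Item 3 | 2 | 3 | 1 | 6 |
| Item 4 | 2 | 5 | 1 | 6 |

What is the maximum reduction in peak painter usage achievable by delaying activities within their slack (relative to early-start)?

Early-start peak: d1:12  d2:10  d3:2  d4:2  d5:0  d6:0  d7:0  d8:0 ⇒ 12.
Leveled (Item 1@1, Item 2@1, Item 3@2, Item 4@5): d1:4  d2:5  d3:5  d4:2  d5:5  d6:5  d7:0  d8:0 ⇒ 5.
Reduction 12 − 5 = 7.

7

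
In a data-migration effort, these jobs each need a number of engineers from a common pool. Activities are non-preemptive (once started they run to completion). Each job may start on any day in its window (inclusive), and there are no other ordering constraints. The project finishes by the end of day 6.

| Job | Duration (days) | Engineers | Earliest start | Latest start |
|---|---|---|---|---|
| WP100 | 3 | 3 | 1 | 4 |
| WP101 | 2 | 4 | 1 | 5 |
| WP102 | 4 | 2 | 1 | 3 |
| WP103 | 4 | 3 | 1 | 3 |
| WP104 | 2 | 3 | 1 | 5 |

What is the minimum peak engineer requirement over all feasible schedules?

Early-start (WP100@1, WP101@1, WP102@1, WP103@1, WP104@1) gives peak 15: d1:15  d2:15  d3:8  d4:5  d5:0  d6:0.
Shift WP102→3, WP103→3, WP104→4.
Schedule WP100@1, WP101@1, WP102@3, WP103@3, WP104@4: d1:7  d2:7  d3:8  d4:8  d5:8  d6:5 — peak 8.
Total engineer-days = 43 over 6 days ⇒ peak ≥ ⌈43/6⌉ = 8, so 8 is optimal.

8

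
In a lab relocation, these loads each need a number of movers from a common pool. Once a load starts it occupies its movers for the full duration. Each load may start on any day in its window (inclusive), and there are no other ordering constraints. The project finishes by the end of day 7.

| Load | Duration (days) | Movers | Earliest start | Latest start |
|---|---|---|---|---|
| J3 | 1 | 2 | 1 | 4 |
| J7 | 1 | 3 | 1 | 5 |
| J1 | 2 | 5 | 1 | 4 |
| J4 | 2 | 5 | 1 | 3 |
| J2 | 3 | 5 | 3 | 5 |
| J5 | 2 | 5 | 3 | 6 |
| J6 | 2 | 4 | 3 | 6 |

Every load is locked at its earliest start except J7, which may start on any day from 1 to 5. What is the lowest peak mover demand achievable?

J7@1: d1:15  d2:10  d3:14  d4:14  d5:5  d6:0  d7:0 → peak 15
J7@2: d1:12  d2:13  d3:14  d4:14  d5:5  d6:0  d7:0 → peak 14
J7@3: d1:12  d2:10  d3:17  d4:14  d5:5  d6:0  d7:0 → peak 17
J7@4: d1:12  d2:10  d3:14  d4:17  d5:5  d6:0  d7:0 → peak 17
J7@5: d1:12  d2:10  d3:14  d4:14  d5:8  d6:0  d7:0 → peak 14
Best is J7@2, peak 14.

14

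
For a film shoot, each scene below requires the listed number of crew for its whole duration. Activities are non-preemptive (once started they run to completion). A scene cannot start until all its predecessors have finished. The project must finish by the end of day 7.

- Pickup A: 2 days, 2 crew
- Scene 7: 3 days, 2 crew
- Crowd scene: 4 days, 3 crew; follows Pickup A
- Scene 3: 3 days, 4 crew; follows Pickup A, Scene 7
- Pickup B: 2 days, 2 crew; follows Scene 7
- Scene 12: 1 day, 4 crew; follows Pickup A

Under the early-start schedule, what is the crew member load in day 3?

9

At early start, day 3 has: Scene 7, Crowd scene, Scene 12.
Demand: 2 + 3 + 4 = 9.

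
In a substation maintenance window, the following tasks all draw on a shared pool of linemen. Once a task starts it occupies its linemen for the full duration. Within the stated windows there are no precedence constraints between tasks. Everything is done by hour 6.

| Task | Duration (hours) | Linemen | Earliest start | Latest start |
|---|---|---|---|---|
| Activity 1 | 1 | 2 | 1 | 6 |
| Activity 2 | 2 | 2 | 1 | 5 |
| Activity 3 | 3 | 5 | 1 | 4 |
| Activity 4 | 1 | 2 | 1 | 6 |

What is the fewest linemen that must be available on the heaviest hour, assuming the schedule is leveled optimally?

Early-start (Activity 1@1, Activity 2@1, Activity 3@1, Activity 4@1) gives peak 11: h1:11  h2:7  h3:5  h4:0  h5:0  h6:0.
Shift Activity 3→3, Activity 4→2.
Schedule Activity 1@1, Activity 2@1, Activity 3@3, Activity 4@2: h1:4  h2:4  h3:5  h4:5  h5:5  h6:0 — peak 5.

5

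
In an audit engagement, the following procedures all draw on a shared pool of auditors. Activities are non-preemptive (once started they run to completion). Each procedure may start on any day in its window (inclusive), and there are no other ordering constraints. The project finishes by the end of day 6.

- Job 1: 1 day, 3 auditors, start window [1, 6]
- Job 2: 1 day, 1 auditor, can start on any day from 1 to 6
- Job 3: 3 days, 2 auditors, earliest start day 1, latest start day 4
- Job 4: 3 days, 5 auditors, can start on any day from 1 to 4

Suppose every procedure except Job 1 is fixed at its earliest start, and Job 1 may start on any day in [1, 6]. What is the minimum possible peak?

8

Job 1@1: d1:11  d2:7  d3:7  d4:0  d5:0  d6:0 → peak 11
Job 1@2: d1:8  d2:10  d3:7  d4:0  d5:0  d6:0 → peak 10
Job 1@3: d1:8  d2:7  d3:10  d4:0  d5:0  d6:0 → peak 10
Job 1@4: d1:8  d2:7  d3:7  d4:3  d5:0  d6:0 → peak 8
Job 1@5: d1:8  d2:7  d3:7  d4:0  d5:3  d6:0 → peak 8
Job 1@6: d1:8  d2:7  d3:7  d4:0  d5:0  d6:3 → peak 8
Best is Job 1@4, peak 8.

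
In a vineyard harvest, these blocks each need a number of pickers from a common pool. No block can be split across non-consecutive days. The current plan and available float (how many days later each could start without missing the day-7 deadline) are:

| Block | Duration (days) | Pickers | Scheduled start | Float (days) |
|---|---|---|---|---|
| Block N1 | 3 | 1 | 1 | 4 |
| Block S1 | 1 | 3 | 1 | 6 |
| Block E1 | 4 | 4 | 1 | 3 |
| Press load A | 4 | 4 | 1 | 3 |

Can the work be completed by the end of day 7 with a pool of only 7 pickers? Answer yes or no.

The minimum achievable peak is 8; 7 < 8, so no feasible schedule stays within the cap.

no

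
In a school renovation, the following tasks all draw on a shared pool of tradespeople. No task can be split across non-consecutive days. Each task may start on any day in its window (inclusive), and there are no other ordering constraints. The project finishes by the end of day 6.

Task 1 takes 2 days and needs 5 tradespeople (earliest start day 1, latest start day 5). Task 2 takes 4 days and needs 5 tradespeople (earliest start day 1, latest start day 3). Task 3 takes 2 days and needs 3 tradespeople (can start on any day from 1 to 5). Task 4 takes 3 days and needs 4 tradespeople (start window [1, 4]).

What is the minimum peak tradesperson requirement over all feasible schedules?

9

Early-start (Task 1@1, Task 2@1, Task 3@1, Task 4@1) gives peak 17: d1:17  d2:17  d3:9  d4:5  d5:0  d6:0.
Shift Task 2→3, Task 4→3.
Schedule Task 1@1, Task 2@3, Task 3@1, Task 4@3: d1:8  d2:8  d3:9  d4:9  d5:9  d6:5 — peak 9.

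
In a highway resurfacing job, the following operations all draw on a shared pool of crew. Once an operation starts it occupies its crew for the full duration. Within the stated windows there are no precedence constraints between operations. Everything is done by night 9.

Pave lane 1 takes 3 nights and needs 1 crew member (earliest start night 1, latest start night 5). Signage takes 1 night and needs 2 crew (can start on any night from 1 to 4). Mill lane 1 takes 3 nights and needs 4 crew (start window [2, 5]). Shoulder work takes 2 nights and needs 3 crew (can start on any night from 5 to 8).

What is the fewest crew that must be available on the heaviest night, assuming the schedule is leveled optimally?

4

Early-start (Pave lane 1@1, Signage@1, Mill lane 1@2, Shoulder work@5) gives peak 5: n1:3  n2:5  n3:5  n4:4  n5:3  n6:3  n7:0  n8:0  n9:0.
Shift Mill lane 1→4, Shoulder work→7.
Schedule Pave lane 1@1, Signage@1, Mill lane 1@4, Shoulder work@7: n1:3  n2:1  n3:1  n4:4  n5:4  n6:4  n7:3  n8:3  n9:0 — peak 4.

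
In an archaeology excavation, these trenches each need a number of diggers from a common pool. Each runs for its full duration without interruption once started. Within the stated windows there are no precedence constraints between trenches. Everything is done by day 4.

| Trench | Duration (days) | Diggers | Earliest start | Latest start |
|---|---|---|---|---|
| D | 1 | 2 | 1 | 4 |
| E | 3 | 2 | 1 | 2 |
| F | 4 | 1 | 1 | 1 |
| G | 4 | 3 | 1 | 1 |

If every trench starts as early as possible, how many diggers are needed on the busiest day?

8

Early-start schedule: D@1, E@1, F@1, G@1.
Load per day: day 1: 8, day 2: 6, day 3: 6, day 4: 4.
Peak is 8.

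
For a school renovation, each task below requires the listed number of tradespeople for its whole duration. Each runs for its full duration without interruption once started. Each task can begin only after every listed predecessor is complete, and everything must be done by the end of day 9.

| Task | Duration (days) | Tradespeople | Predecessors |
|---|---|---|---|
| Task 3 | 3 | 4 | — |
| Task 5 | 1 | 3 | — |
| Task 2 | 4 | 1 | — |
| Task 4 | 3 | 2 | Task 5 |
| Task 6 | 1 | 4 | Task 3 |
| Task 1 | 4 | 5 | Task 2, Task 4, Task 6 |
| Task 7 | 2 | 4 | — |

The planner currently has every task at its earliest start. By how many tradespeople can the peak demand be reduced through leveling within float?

4

Early-start peak: d1:12  d2:11  d3:7  d4:7  d5:5  d6:5  d7:5  d8:5  d9:0 ⇒ 12.
Leveled (Task 3@1, Task 5@1, Task 2@1, Task 4@2, Task 6@5, Task 1@6, Task 7@4): d1:8  d2:7  d3:7  d4:7  d5:8  d6:5  d7:5  d8:5  d9:5 ⇒ 8.
Reduction 12 − 8 = 4.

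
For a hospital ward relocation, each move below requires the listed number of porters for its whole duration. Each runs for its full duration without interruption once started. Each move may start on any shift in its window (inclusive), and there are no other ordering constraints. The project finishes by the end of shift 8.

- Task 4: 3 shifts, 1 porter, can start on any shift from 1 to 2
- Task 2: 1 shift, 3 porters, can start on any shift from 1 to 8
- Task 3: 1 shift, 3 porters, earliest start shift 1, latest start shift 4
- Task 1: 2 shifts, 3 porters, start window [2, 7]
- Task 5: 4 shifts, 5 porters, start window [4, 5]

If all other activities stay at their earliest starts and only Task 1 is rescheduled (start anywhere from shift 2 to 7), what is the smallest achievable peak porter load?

Task 1@2: s1:7  s2:4  s3:4  s4:5  s5:5  s6:5  s7:5  s8:0 → peak 7
Task 1@3: s1:7  s2:1  s3:4  s4:8  s5:5  s6:5  s7:5  s8:0 → peak 8
Task 1@4: s1:7  s2:1  s3:1  s4:8  s5:8  s6:5  s7:5  s8:0 → peak 8
Task 1@5: s1:7  s2:1  s3:1  s4:5  s5:8  s6:8  s7:5  s8:0 → peak 8
Task 1@6: s1:7  s2:1  s3:1  s4:5  s5:5  s6:8  s7:8  s8:0 → peak 8
Task 1@7: s1:7  s2:1  s3:1  s4:5  s5:5  s6:5  s7:8  s8:3 → peak 8
Best is Task 1@2, peak 7.

7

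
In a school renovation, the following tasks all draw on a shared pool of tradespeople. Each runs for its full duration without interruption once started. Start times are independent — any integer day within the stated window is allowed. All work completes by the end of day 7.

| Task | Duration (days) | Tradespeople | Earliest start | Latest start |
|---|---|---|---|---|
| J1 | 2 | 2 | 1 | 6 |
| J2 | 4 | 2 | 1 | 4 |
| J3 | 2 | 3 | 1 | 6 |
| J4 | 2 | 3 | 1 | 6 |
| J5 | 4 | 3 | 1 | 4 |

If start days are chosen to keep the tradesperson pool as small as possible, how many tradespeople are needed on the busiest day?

Early-start (J1@1, J2@1, J3@1, J4@1, J5@1) gives peak 13: d1:13  d2:13  d3:5  d4:5  d5:0  d6:0  d7:0.
Shift J4→5, J5→3.
Schedule J1@1, J2@1, J3@1, J4@5, J5@3: d1:7  d2:7  d3:5  d4:5  d5:6  d6:6  d7:0 — peak 7.

7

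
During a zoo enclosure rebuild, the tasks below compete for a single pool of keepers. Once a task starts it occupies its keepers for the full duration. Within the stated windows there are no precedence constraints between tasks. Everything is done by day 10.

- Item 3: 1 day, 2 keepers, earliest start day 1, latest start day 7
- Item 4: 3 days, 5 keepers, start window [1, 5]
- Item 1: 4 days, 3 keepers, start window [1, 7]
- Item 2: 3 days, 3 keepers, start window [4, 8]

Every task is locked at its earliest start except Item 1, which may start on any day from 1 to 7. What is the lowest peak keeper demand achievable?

Item 1@1: d1:10  d2:8  d3:8  d4:6  d5:3  d6:3  d7:0  d8:0  d9:0  d10:0 → peak 10
Item 1@2: d1:7  d2:8  d3:8  d4:6  d5:6  d6:3  d7:0  d8:0  d9:0  d10:0 → peak 8
Item 1@3: d1:7  d2:5  d3:8  d4:6  d5:6  d6:6  d7:0  d8:0  d9:0  d10:0 → peak 8
Item 1@4: d1:7  d2:5  d3:5  d4:6  d5:6  d6:6  d7:3  d8:0  d9:0  d10:0 → peak 7
Item 1@5: d1:7  d2:5  d3:5  d4:3  d5:6  d6:6  d7:3  d8:3  d9:0  d10:0 → peak 7
Item 1@6: d1:7  d2:5  d3:5  d4:3  d5:3  d6:6  d7:3  d8:3  d9:3  d10:0 → peak 7
Item 1@7: d1:7  d2:5  d3:5  d4:3  d5:3  d6:3  d7:3  d8:3  d9:3  d10:3 → peak 7
Best is Item 1@4, peak 7.

7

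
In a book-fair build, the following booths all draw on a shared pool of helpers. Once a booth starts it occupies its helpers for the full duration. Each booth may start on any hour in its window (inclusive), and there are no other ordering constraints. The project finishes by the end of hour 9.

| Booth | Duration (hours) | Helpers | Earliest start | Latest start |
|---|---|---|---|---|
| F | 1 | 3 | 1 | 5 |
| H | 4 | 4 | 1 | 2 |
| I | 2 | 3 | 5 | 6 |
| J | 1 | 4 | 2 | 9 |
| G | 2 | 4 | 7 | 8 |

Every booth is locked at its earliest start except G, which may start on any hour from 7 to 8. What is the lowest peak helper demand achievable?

G@7: h1:7  h2:8  h3:4  h4:4  h5:3  h6:3  h7:4  h8:4  h9:0 → peak 8
G@8: h1:7  h2:8  h3:4  h4:4  h5:3  h6:3  h7:0  h8:4  h9:4 → peak 8
Best is G@7, peak 8.

8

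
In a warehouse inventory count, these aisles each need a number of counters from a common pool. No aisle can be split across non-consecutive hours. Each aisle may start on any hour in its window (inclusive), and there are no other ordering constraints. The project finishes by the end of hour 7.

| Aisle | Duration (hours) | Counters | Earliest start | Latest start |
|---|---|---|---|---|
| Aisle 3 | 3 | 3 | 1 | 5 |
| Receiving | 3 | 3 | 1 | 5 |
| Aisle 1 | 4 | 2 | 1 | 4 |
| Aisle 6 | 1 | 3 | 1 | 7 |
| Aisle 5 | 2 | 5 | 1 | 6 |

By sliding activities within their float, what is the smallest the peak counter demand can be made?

Early-start (Aisle 3@1, Receiving@1, Aisle 1@1, Aisle 6@1, Aisle 5@1) gives peak 16: h1:16  h2:13  h3:8  h4:2  h5:0  h6:0  h7:0.
Shift Aisle 1→4, Aisle 6→4, Aisle 5→5.
Schedule Aisle 3@1, Receiving@1, Aisle 1@4, Aisle 6@4, Aisle 5@5: h1:6  h2:6  h3:6  h4:5  h5:7  h6:7  h7:2 — peak 7.

7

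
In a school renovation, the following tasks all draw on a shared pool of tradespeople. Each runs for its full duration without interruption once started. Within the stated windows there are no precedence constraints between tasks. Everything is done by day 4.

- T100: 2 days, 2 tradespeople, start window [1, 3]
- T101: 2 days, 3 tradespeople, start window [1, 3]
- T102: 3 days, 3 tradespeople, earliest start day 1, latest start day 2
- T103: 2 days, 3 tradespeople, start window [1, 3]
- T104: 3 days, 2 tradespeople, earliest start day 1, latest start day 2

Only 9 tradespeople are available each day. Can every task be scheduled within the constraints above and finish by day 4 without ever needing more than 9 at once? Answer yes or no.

no

The minimum achievable peak is 10; 9 < 10, so no feasible schedule stays within the cap.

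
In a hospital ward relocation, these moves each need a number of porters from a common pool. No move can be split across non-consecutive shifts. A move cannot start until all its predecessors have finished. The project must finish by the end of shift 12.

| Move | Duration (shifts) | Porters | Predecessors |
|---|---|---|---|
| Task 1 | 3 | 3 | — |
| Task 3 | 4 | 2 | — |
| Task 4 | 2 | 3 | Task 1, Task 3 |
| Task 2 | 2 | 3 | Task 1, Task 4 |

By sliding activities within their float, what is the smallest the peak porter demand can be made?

3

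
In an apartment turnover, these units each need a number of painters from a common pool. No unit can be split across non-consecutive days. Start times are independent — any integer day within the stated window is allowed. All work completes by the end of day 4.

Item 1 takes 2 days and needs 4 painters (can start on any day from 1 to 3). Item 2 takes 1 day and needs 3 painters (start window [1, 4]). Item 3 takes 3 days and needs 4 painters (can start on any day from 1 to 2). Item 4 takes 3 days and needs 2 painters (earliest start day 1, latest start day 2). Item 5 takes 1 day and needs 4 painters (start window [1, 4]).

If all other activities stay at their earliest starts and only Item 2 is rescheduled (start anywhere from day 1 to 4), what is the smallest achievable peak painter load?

14

Item 2@1: d1:17  d2:10  d3:6  d4:0 → peak 17
Item 2@2: d1:14  d2:13  d3:6  d4:0 → peak 14
Item 2@3: d1:14  d2:10  d3:9  d4:0 → peak 14
Item 2@4: d1:14  d2:10  d3:6  d4:3 → peak 14
Best is Item 2@2, peak 14.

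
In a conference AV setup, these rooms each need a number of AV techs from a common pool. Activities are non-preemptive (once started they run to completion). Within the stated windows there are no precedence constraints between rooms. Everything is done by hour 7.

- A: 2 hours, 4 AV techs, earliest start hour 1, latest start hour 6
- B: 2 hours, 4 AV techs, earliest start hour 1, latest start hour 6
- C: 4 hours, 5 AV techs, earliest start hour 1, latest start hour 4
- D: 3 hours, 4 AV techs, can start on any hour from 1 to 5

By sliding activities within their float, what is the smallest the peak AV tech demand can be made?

Early-start (A@1, B@1, C@1, D@1) gives peak 17: h1:17  h2:17  h3:9  h4:5  h5:0  h6:0  h7:0.
Shift C→3, D→3.
Schedule A@1, B@1, C@3, D@3: h1:8  h2:8  h3:9  h4:9  h5:9  h6:5  h7:0 — peak 9.

9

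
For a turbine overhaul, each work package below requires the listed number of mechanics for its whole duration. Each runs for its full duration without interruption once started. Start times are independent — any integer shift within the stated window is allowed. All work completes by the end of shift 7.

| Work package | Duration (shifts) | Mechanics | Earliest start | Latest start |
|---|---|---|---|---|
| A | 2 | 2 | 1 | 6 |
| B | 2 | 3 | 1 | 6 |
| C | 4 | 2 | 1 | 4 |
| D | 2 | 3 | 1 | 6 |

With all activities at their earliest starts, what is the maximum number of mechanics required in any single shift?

Early-start schedule: A@1, B@1, C@1, D@1.
Load per shift: shift 1: 10, shift 2: 10, shift 3: 2, shift 4: 2, shift 5: 0, shift 6: 0, shift 7: 0.
Peak is 10.

10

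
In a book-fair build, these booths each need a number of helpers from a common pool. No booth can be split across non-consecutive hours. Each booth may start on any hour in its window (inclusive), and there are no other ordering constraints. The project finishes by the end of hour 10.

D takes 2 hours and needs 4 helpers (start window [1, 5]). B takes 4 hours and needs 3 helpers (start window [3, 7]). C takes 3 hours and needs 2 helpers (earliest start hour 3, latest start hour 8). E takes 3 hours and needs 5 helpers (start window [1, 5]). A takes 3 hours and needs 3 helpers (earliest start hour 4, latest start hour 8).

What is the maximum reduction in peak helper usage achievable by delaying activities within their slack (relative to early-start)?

Early-start peak: h1:9  h2:9  h3:10  h4:8  h5:8  h6:6  h7:0  h8:0  h9:0  h10:0 ⇒ 10.
Leveled (D@4, B@6, C@4, E@1, A@7): h1:5  h2:5  h3:5  h4:6  h5:6  h6:5  h7:6  h8:6  h9:6  h10:0 ⇒ 6.
Reduction 10 − 6 = 4.

4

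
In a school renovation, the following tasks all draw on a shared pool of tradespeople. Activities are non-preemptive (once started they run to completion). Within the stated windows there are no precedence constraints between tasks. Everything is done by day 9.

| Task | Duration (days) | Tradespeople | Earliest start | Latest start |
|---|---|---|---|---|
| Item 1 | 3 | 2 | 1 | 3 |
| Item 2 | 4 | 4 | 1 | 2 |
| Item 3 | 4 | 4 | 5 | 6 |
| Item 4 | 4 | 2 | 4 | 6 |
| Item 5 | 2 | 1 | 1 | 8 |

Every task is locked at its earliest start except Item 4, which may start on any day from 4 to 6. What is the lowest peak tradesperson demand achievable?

Item 4@4: d1:7  d2:7  d3:6  d4:6  d5:6  d6:6  d7:6  d8:4  d9:0 → peak 7
Item 4@5: d1:7  d2:7  d3:6  d4:4  d5:6  d6:6  d7:6  d8:6  d9:0 → peak 7
Item 4@6: d1:7  d2:7  d3:6  d4:4  d5:4  d6:6  d7:6  d8:6  d9:2 → peak 7
Best is Item 4@4, peak 7.

7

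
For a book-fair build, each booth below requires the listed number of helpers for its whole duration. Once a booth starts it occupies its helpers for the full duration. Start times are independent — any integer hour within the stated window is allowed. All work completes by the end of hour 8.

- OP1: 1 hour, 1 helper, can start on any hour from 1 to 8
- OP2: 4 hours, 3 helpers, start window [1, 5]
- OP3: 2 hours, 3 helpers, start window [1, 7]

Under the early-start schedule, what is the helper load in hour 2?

At early start, hour 2 has: OP2, OP3.
Demand: 3 + 3 = 6.

6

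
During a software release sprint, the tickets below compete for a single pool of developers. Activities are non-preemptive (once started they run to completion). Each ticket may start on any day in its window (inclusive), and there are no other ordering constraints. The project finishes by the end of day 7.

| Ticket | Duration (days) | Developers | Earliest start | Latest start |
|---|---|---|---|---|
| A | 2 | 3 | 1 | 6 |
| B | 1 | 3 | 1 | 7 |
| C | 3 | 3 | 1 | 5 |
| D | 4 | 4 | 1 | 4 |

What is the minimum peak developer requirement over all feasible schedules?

Early-start (A@1, B@1, C@1, D@1) gives peak 13: d1:13  d2:10  d3:7  d4:4  d5:0  d6:0  d7:0.
Shift B→3, D→4.
Schedule A@1, B@3, C@1, D@4: d1:6  d2:6  d3:6  d4:4  d5:4  d6:4  d7:4 — peak 6.

6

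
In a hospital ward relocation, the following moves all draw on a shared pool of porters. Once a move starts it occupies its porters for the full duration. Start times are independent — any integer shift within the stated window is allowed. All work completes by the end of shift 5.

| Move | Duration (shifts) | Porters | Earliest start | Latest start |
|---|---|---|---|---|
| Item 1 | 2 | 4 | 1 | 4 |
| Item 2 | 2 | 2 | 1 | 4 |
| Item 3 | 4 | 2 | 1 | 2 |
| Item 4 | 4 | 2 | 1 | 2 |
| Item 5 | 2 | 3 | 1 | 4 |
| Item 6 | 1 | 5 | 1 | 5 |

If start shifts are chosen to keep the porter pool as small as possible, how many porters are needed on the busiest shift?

Early-start (Item 1@1, Item 2@1, Item 3@1, Item 4@1, Item 5@1, Item 6@1) gives peak 18: s1:18  s2:13  s3:4  s4:4  s5:0.
Shift Item 2→3, Item 5→3, Item 6→5.
Schedule Item 1@1, Item 2@3, Item 3@1, Item 4@1, Item 5@3, Item 6@5: s1:8  s2:8  s3:9  s4:9  s5:5 — peak 9.

9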